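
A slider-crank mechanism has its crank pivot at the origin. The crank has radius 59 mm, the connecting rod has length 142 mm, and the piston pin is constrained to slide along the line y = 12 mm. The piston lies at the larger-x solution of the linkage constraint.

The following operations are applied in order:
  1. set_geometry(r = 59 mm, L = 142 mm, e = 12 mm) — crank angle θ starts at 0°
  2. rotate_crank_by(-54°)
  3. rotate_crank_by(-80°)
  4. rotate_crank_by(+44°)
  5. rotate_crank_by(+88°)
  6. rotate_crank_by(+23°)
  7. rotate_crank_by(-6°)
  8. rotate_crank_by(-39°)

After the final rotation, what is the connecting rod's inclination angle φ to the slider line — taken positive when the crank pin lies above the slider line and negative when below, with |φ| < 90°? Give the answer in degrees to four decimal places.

-14.6849

set_geometry: r = 59 mm, L = 142 mm, e = 12 mm; θ ← 0°
rotate_crank_by(-54°): θ ← 0° -54° = -54°
rotate_crank_by(-80°): θ ← -54° -80° = -134°
rotate_crank_by(+44°): θ ← -134° +44° = -90°
rotate_crank_by(+88°): θ ← -90° +88° = -2°
rotate_crank_by(+23°): θ ← -2° +23° = 21°
rotate_crank_by(-6°): θ ← 21° -6° = 15°
rotate_crank_by(-39°): θ ← 15° -39° = -24°
crank pin P = (r cos θ, r sin θ) = (53.899182, -23.997462)
h = r sin θ − e = -23.997462 − 12 = -35.997462
sin φ = h / L = -35.997462 / 142 = -0.25350325
φ = arcsin(-0.25350325) = -14.684914°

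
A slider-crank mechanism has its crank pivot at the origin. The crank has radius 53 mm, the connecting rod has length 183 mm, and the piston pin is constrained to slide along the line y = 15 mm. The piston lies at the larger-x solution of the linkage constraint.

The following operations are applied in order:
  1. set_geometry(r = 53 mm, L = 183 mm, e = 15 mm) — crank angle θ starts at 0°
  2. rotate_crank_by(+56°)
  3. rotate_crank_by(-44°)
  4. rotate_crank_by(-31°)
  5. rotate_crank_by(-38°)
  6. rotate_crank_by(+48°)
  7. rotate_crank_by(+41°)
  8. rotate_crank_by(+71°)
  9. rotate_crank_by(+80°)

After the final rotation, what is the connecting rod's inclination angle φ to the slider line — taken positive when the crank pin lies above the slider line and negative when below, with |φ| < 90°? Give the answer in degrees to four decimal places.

set_geometry: r = 53 mm, L = 183 mm, e = 15 mm; θ ← 0°
rotate_crank_by(+56°): θ ← 0° +56° = 56°
rotate_crank_by(-44°): θ ← 56° -44° = 12°
rotate_crank_by(-31°): θ ← 12° -31° = -19°
rotate_crank_by(-38°): θ ← -19° -38° = -57°
rotate_crank_by(+48°): θ ← -57° +48° = -9°
rotate_crank_by(+41°): θ ← -9° +41° = 32°
rotate_crank_by(+71°): θ ← 32° +71° = 103°
rotate_crank_by(+80°): θ ← 103° +80° = 183°
crank pin P = (r cos θ, r sin θ) = (-52.927365, -2.773806)
h = r sin θ − e = -2.773806 − 15 = -17.773806
sin φ = h / L = -17.773806 / 183 = -0.09712462
φ = arcsin(-0.09712462) = -5.573617°

-5.5736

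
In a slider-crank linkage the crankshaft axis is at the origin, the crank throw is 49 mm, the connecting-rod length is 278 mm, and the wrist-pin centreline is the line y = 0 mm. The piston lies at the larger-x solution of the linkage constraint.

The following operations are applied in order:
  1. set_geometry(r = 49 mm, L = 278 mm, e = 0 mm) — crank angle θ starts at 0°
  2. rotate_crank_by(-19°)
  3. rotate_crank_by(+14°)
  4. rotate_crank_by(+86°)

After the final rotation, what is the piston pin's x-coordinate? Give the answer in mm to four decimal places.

set_geometry: r = 49 mm, L = 278 mm, e = 0 mm; θ ← 0°
rotate_crank_by(-19°): θ ← 0° -19° = -19°
rotate_crank_by(+14°): θ ← -19° +14° = -5°
rotate_crank_by(+86°): θ ← -5° +86° = 81°
crank pin P = (r cos θ, r sin θ) = (7.665289, 48.396729)
h = r sin θ − e = 48.396729 − 0 = 48.396729
x = r cos θ + √(L² − h²) = 7.665289 + √(77284.0 − 2342.2433) = 7.665289 + 273.754921 = 281.420210

281.4202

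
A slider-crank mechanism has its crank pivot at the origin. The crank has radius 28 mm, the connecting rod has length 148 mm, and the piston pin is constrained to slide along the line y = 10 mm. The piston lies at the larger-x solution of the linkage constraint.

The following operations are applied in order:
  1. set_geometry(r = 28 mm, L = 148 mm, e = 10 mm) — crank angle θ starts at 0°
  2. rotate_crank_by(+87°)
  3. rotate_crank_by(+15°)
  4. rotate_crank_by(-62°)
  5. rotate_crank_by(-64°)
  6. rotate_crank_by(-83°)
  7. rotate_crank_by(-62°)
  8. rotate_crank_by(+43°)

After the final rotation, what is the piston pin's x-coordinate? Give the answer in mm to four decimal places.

127.8951

set_geometry: r = 28 mm, L = 148 mm, e = 10 mm; θ ← 0°
rotate_crank_by(+87°): θ ← 0° +87° = 87°
rotate_crank_by(+15°): θ ← 87° +15° = 102°
rotate_crank_by(-62°): θ ← 102° -62° = 40°
rotate_crank_by(-64°): θ ← 40° -64° = -24°
rotate_crank_by(-83°): θ ← -24° -83° = -107°
rotate_crank_by(-62°): θ ← -107° -62° = -169°
rotate_crank_by(+43°): θ ← -169° +43° = -126°
crank pin P = (r cos θ, r sin θ) = (-16.457987, -22.652476)
h = r sin θ − e = -22.652476 − 10 = -32.652476
x = r cos θ + √(L² − h²) = -16.457987 + √(21904.0 − 1066.1842) = -16.457987 + 144.353094 = 127.895107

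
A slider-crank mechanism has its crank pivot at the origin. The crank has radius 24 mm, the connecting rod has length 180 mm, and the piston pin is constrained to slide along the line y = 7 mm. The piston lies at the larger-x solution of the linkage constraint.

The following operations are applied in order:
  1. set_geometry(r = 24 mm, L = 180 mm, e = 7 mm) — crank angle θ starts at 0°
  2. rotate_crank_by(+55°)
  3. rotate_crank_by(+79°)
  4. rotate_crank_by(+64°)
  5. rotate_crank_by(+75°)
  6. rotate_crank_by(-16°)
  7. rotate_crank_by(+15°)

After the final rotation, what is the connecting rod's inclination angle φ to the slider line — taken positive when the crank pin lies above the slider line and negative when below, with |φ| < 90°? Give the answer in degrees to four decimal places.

set_geometry: r = 24 mm, L = 180 mm, e = 7 mm; θ ← 0°
rotate_crank_by(+55°): θ ← 0° +55° = 55°
rotate_crank_by(+79°): θ ← 55° +79° = 134°
rotate_crank_by(+64°): θ ← 134° +64° = 198°
rotate_crank_by(+75°): θ ← 198° +75° = 273°
rotate_crank_by(-16°): θ ← 273° -16° = 257°
rotate_crank_by(+15°): θ ← 257° +15° = 272°
crank pin P = (r cos θ, r sin θ) = (0.837588, -23.985380)
h = r sin θ − e = -23.985380 − 7 = -30.985380
sin φ = h / L = -30.985380 / 180 = -0.17214100
φ = arcsin(-0.17214100) = -9.912325°

-9.9123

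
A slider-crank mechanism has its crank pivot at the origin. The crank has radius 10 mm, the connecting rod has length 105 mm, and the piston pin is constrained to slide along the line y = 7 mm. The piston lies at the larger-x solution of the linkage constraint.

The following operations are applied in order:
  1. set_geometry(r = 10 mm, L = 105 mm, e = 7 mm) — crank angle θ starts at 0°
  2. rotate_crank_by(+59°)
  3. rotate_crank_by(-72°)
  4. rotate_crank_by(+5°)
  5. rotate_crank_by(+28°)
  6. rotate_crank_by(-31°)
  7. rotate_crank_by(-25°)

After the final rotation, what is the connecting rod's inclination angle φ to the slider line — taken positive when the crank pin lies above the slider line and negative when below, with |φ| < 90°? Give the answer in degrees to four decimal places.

set_geometry: r = 10 mm, L = 105 mm, e = 7 mm; θ ← 0°
rotate_crank_by(+59°): θ ← 0° +59° = 59°
rotate_crank_by(-72°): θ ← 59° -72° = -13°
rotate_crank_by(+5°): θ ← -13° +5° = -8°
rotate_crank_by(+28°): θ ← -8° +28° = 20°
rotate_crank_by(-31°): θ ← 20° -31° = -11°
rotate_crank_by(-25°): θ ← -11° -25° = -36°
crank pin P = (r cos θ, r sin θ) = (8.090170, -5.877853)
h = r sin θ − e = -5.877853 − 7 = -12.877853
sin φ = h / L = -12.877853 / 105 = -0.12264621
φ = arcsin(-0.12264621) = -7.044848°

-7.0448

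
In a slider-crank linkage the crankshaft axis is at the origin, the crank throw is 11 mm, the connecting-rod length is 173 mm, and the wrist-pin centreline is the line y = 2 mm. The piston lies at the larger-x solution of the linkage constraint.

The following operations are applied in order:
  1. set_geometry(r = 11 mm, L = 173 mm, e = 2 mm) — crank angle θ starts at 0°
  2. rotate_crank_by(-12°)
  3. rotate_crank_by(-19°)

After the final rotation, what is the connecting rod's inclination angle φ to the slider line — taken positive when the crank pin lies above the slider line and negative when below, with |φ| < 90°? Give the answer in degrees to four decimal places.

set_geometry: r = 11 mm, L = 173 mm, e = 2 mm; θ ← 0°
rotate_crank_by(-12°): θ ← 0° -12° = -12°
rotate_crank_by(-19°): θ ← -12° -19° = -31°
crank pin P = (r cos θ, r sin θ) = (9.428840, -5.665419)
h = r sin θ − e = -5.665419 − 2 = -7.665419
sin φ = h / L = -7.665419 / 173 = -0.04430878
φ = arcsin(-0.04430878) = -2.539537°

-2.5395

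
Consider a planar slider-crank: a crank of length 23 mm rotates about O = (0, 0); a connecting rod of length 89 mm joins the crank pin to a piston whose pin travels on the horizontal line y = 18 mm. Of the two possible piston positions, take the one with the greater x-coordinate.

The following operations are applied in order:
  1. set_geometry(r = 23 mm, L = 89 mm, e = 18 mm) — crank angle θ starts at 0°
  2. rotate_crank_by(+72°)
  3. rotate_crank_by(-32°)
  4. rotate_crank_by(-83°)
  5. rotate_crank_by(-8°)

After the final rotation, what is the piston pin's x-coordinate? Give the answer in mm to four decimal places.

set_geometry: r = 23 mm, L = 89 mm, e = 18 mm; θ ← 0°
rotate_crank_by(+72°): θ ← 0° +72° = 72°
rotate_crank_by(-32°): θ ← 72° -32° = 40°
rotate_crank_by(-83°): θ ← 40° -83° = -43°
rotate_crank_by(-8°): θ ← -43° -8° = -51°
crank pin P = (r cos θ, r sin θ) = (14.474369, -17.874357)
h = r sin θ − e = -17.874357 − 18 = -35.874357
x = r cos θ + √(L² − h²) = 14.474369 + √(7921.0 − 1286.9695) = 14.474369 + 81.449558 = 95.923927

95.9239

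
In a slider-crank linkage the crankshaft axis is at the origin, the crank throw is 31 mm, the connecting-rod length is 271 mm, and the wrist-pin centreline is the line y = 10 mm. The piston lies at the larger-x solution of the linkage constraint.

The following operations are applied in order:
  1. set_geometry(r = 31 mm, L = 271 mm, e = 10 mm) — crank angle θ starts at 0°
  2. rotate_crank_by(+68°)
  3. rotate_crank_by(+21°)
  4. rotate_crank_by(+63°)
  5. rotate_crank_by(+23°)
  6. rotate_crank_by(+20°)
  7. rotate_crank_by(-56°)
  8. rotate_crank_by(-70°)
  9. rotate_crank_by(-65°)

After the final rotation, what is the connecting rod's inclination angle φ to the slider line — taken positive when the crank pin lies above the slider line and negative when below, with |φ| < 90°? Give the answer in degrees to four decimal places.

-1.6573

set_geometry: r = 31 mm, L = 271 mm, e = 10 mm; θ ← 0°
rotate_crank_by(+68°): θ ← 0° +68° = 68°
rotate_crank_by(+21°): θ ← 68° +21° = 89°
rotate_crank_by(+63°): θ ← 89° +63° = 152°
rotate_crank_by(+23°): θ ← 152° +23° = 175°
rotate_crank_by(+20°): θ ← 175° +20° = 195°
rotate_crank_by(-56°): θ ← 195° -56° = 139°
rotate_crank_by(-70°): θ ← 139° -70° = 69°
rotate_crank_by(-65°): θ ← 69° -65° = 4°
crank pin P = (r cos θ, r sin θ) = (30.924486, 2.162451)
h = r sin θ − e = 2.162451 − 10 = -7.837549
sin φ = h / L = -7.837549 / 271 = -0.02892085
φ = arcsin(-0.02892085) = -1.657274°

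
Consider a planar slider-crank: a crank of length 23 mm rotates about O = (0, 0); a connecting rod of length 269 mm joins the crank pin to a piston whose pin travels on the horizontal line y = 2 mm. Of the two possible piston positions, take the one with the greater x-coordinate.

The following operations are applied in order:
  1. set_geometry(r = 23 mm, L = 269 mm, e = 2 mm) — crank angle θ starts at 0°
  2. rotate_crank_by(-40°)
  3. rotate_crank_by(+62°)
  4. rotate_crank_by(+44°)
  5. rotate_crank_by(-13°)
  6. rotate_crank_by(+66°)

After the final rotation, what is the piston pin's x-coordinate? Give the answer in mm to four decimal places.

257.2387

set_geometry: r = 23 mm, L = 269 mm, e = 2 mm; θ ← 0°
rotate_crank_by(-40°): θ ← 0° -40° = -40°
rotate_crank_by(+62°): θ ← -40° +62° = 22°
rotate_crank_by(+44°): θ ← 22° +44° = 66°
rotate_crank_by(-13°): θ ← 66° -13° = 53°
rotate_crank_by(+66°): θ ← 53° +66° = 119°
crank pin P = (r cos θ, r sin θ) = (-11.150621, 20.116253)
h = r sin θ − e = 20.116253 − 2 = 18.116253
x = r cos θ + √(L² − h²) = -11.150621 + √(72361.0 − 328.1986) = -11.150621 + 268.389272 = 257.238651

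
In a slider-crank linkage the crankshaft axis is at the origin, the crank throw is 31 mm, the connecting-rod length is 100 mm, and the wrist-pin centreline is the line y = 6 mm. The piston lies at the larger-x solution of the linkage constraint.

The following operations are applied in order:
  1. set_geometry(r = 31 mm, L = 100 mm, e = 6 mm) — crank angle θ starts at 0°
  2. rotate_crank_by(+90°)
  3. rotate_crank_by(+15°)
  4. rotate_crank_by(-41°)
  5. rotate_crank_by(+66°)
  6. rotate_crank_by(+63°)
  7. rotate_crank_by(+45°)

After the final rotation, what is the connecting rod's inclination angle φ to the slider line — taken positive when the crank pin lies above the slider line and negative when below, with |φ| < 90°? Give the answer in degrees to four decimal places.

-18.8381

set_geometry: r = 31 mm, L = 100 mm, e = 6 mm; θ ← 0°
rotate_crank_by(+90°): θ ← 0° +90° = 90°
rotate_crank_by(+15°): θ ← 90° +15° = 105°
rotate_crank_by(-41°): θ ← 105° -41° = 64°
rotate_crank_by(+66°): θ ← 64° +66° = 130°
rotate_crank_by(+63°): θ ← 130° +63° = 193°
rotate_crank_by(+45°): θ ← 193° +45° = 238°
crank pin P = (r cos θ, r sin θ) = (-16.427497, -26.289491)
h = r sin θ − e = -26.289491 − 6 = -32.289491
sin φ = h / L = -32.289491 / 100 = -0.32289491
φ = arcsin(-0.32289491) = -18.838087°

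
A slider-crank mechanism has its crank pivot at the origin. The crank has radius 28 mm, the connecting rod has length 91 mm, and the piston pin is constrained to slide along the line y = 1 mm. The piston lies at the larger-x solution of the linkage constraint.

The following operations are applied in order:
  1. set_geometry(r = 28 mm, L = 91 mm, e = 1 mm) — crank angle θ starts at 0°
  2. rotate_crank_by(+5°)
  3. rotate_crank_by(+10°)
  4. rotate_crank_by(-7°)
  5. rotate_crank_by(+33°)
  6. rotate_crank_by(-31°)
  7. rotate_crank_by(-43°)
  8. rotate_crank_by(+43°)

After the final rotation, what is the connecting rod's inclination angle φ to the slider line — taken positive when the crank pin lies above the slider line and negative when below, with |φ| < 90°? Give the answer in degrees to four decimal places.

2.4324

set_geometry: r = 28 mm, L = 91 mm, e = 1 mm; θ ← 0°
rotate_crank_by(+5°): θ ← 0° +5° = 5°
rotate_crank_by(+10°): θ ← 5° +10° = 15°
rotate_crank_by(-7°): θ ← 15° -7° = 8°
rotate_crank_by(+33°): θ ← 8° +33° = 41°
rotate_crank_by(-31°): θ ← 41° -31° = 10°
rotate_crank_by(-43°): θ ← 10° -43° = -33°
rotate_crank_by(+43°): θ ← -33° +43° = 10°
crank pin P = (r cos θ, r sin θ) = (27.574617, 4.862149)
h = r sin θ − e = 4.862149 − 1 = 3.862149
sin φ = h / L = 3.862149 / 91 = 0.04244120
φ = arcsin(0.04244120) = 2.432432°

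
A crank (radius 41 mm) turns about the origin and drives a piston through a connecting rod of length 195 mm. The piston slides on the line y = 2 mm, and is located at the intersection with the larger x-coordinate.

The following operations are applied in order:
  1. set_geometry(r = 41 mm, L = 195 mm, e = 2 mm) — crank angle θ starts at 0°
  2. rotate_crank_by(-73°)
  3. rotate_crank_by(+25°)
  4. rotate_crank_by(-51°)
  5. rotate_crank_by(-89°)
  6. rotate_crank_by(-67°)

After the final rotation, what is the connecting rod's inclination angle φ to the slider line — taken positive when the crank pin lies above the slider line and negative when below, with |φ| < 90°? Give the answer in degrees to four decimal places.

set_geometry: r = 41 mm, L = 195 mm, e = 2 mm; θ ← 0°
rotate_crank_by(-73°): θ ← 0° -73° = -73°
rotate_crank_by(+25°): θ ← -73° +25° = -48°
rotate_crank_by(-51°): θ ← -48° -51° = -99°
rotate_crank_by(-89°): θ ← -99° -89° = -188°
rotate_crank_by(-67°): θ ← -188° -67° = -255°
crank pin P = (r cos θ, r sin θ) = (-10.611581, 39.602959)
h = r sin θ − e = 39.602959 − 2 = 37.602959
sin φ = h / L = 37.602959 / 195 = 0.19283569
φ = arcsin(0.19283569) = 11.118318°

11.1183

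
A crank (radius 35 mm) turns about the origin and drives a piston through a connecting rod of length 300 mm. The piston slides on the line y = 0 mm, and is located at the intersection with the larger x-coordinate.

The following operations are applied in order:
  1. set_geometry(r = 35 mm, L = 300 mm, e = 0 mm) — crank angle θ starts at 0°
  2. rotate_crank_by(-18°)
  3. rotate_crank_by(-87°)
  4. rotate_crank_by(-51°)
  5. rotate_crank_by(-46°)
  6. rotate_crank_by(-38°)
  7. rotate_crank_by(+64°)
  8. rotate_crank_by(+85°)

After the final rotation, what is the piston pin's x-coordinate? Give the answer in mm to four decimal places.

297.3411

set_geometry: r = 35 mm, L = 300 mm, e = 0 mm; θ ← 0°
rotate_crank_by(-18°): θ ← 0° -18° = -18°
rotate_crank_by(-87°): θ ← -18° -87° = -105°
rotate_crank_by(-51°): θ ← -105° -51° = -156°
rotate_crank_by(-46°): θ ← -156° -46° = -202°
rotate_crank_by(-38°): θ ← -202° -38° = -240°
rotate_crank_by(+64°): θ ← -240° +64° = -176°
rotate_crank_by(+85°): θ ← -176° +85° = -91°
crank pin P = (r cos θ, r sin θ) = (-0.610834, -34.994669)
h = r sin θ − e = -34.994669 − 0 = -34.994669
x = r cos θ + √(L² − h²) = -0.610834 + √(90000.0 − 1224.6269) = -0.610834 + 297.951964 = 297.341130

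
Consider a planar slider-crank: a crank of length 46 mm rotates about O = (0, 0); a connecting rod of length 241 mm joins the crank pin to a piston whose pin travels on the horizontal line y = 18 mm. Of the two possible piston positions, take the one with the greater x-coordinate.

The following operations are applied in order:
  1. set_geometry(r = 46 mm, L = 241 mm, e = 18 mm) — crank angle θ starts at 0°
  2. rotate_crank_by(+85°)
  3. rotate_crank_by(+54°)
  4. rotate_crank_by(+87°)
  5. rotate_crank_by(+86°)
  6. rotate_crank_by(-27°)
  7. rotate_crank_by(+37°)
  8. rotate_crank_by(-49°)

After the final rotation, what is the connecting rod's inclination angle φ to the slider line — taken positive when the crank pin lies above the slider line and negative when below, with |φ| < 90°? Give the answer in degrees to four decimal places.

set_geometry: r = 46 mm, L = 241 mm, e = 18 mm; θ ← 0°
rotate_crank_by(+85°): θ ← 0° +85° = 85°
rotate_crank_by(+54°): θ ← 85° +54° = 139°
rotate_crank_by(+87°): θ ← 139° +87° = 226°
rotate_crank_by(+86°): θ ← 226° +86° = 312°
rotate_crank_by(-27°): θ ← 312° -27° = 285°
rotate_crank_by(+37°): θ ← 285° +37° = 322°
rotate_crank_by(-49°): θ ← 322° -49° = 273°
crank pin P = (r cos θ, r sin θ) = (2.407454, -45.936959)
h = r sin θ − e = -45.936959 − 18 = -63.936959
sin φ = h / L = -63.936959 / 241 = -0.26529858
φ = arcsin(-0.26529858) = -15.384695°

-15.3847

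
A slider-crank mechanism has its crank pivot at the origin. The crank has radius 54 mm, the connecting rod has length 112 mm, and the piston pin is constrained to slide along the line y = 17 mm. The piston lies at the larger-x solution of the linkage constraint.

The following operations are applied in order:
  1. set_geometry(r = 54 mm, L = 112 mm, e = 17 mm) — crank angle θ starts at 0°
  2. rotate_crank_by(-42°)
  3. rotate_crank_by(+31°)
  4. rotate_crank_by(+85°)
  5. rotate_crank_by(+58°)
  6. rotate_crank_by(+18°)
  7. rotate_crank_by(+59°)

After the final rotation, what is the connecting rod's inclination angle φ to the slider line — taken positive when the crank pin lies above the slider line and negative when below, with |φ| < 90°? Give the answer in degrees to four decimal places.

set_geometry: r = 54 mm, L = 112 mm, e = 17 mm; θ ← 0°
rotate_crank_by(-42°): θ ← 0° -42° = -42°
rotate_crank_by(+31°): θ ← -42° +31° = -11°
rotate_crank_by(+85°): θ ← -11° +85° = 74°
rotate_crank_by(+58°): θ ← 74° +58° = 132°
rotate_crank_by(+18°): θ ← 132° +18° = 150°
rotate_crank_by(+59°): θ ← 150° +59° = 209°
crank pin P = (r cos θ, r sin θ) = (-47.229464, -26.179719)
h = r sin θ − e = -26.179719 − 17 = -43.179719
sin φ = h / L = -43.179719 / 112 = -0.38553321
φ = arcsin(-0.38553321) = -22.676847°

-22.6768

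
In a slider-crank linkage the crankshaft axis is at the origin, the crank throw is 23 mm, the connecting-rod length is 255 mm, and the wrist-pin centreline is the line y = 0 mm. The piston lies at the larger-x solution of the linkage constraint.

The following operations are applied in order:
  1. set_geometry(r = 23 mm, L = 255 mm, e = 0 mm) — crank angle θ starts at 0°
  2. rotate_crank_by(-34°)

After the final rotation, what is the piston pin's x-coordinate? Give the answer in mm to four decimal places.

set_geometry: r = 23 mm, L = 255 mm, e = 0 mm; θ ← 0°
rotate_crank_by(-34°): θ ← 0° -34° = -34°
crank pin P = (r cos θ, r sin θ) = (19.067864, -12.861437)
h = r sin θ − e = -12.861437 − 0 = -12.861437
x = r cos θ + √(L² − h²) = 19.067864 + √(65025.0 − 165.4166) = 19.067864 + 254.675447 = 273.743311

273.7433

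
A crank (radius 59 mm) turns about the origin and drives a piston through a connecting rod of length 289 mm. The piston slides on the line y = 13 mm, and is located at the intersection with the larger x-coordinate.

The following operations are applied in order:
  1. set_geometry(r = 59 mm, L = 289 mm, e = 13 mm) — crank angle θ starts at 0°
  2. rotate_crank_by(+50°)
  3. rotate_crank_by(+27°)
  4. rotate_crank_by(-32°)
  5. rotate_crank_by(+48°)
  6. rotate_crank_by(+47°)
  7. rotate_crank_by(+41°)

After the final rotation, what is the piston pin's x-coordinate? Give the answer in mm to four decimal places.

set_geometry: r = 59 mm, L = 289 mm, e = 13 mm; θ ← 0°
rotate_crank_by(+50°): θ ← 0° +50° = 50°
rotate_crank_by(+27°): θ ← 50° +27° = 77°
rotate_crank_by(-32°): θ ← 77° -32° = 45°
rotate_crank_by(+48°): θ ← 45° +48° = 93°
rotate_crank_by(+47°): θ ← 93° +47° = 140°
rotate_crank_by(+41°): θ ← 140° +41° = 181°
crank pin P = (r cos θ, r sin θ) = (-58.991014, -1.029692)
h = r sin θ − e = -1.029692 − 13 = -14.029692
x = r cos θ + √(L² − h²) = -58.991014 + √(83521.0 − 196.8323) = -58.991014 + 288.659259 = 229.668245

229.6682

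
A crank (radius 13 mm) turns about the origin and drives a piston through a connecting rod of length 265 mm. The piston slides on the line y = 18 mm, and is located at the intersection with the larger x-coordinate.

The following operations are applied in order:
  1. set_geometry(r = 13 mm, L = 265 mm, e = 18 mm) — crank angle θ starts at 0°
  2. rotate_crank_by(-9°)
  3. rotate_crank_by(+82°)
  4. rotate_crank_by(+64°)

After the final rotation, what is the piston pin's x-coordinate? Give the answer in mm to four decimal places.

set_geometry: r = 13 mm, L = 265 mm, e = 18 mm; θ ← 0°
rotate_crank_by(-9°): θ ← 0° -9° = -9°
rotate_crank_by(+82°): θ ← -9° +82° = 73°
rotate_crank_by(+64°): θ ← 73° +64° = 137°
crank pin P = (r cos θ, r sin θ) = (-9.507598, 8.865979)
h = r sin θ − e = 8.865979 − 18 = -9.134021
x = r cos θ + √(L² − h²) = -9.507598 + √(70225.0 − 83.4303) = -9.507598 + 264.842537 = 255.334939

255.3349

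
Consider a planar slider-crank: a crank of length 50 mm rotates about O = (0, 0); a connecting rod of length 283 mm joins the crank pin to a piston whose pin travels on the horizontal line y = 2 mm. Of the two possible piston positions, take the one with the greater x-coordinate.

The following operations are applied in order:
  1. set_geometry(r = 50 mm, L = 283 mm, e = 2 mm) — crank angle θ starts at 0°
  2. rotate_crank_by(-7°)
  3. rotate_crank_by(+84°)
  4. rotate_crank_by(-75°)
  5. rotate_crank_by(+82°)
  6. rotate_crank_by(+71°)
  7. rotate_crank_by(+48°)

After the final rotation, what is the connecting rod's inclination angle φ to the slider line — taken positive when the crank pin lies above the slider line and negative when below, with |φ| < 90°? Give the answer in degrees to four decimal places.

-4.3645

set_geometry: r = 50 mm, L = 283 mm, e = 2 mm; θ ← 0°
rotate_crank_by(-7°): θ ← 0° -7° = -7°
rotate_crank_by(+84°): θ ← -7° +84° = 77°
rotate_crank_by(-75°): θ ← 77° -75° = 2°
rotate_crank_by(+82°): θ ← 2° +82° = 84°
rotate_crank_by(+71°): θ ← 84° +71° = 155°
rotate_crank_by(+48°): θ ← 155° +48° = 203°
crank pin P = (r cos θ, r sin θ) = (-46.025243, -19.536556)
h = r sin θ − e = -19.536556 − 2 = -21.536556
sin φ = h / L = -21.536556 / 283 = -0.07610091
φ = arcsin(-0.07610091) = -4.364480°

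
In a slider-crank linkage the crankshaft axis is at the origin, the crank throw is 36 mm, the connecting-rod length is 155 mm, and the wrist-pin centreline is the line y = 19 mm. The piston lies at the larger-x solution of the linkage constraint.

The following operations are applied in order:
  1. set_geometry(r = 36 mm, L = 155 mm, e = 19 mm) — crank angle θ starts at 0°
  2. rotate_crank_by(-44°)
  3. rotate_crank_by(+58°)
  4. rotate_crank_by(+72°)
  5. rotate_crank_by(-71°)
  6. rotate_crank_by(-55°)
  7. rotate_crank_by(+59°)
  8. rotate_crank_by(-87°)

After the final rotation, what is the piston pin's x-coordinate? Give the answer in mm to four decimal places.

set_geometry: r = 36 mm, L = 155 mm, e = 19 mm; θ ← 0°
rotate_crank_by(-44°): θ ← 0° -44° = -44°
rotate_crank_by(+58°): θ ← -44° +58° = 14°
rotate_crank_by(+72°): θ ← 14° +72° = 86°
rotate_crank_by(-71°): θ ← 86° -71° = 15°
rotate_crank_by(-55°): θ ← 15° -55° = -40°
rotate_crank_by(+59°): θ ← -40° +59° = 19°
rotate_crank_by(-87°): θ ← 19° -87° = -68°
crank pin P = (r cos θ, r sin θ) = (13.485837, -33.378619)
h = r sin θ − e = -33.378619 − 19 = -52.378619
x = r cos θ + √(L² − h²) = 13.485837 + √(24025.0 − 2743.5197) = 13.485837 + 145.881734 = 159.367571

159.3676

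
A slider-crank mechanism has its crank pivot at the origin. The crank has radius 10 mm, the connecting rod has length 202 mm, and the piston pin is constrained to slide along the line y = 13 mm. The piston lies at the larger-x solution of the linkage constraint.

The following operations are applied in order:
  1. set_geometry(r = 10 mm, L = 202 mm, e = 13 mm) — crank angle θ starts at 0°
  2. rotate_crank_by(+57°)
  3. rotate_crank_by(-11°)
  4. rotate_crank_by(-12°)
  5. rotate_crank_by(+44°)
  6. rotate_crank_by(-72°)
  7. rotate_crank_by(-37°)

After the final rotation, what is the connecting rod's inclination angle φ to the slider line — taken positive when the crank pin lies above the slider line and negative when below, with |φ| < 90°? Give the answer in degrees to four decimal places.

set_geometry: r = 10 mm, L = 202 mm, e = 13 mm; θ ← 0°
rotate_crank_by(+57°): θ ← 0° +57° = 57°
rotate_crank_by(-11°): θ ← 57° -11° = 46°
rotate_crank_by(-12°): θ ← 46° -12° = 34°
rotate_crank_by(+44°): θ ← 34° +44° = 78°
rotate_crank_by(-72°): θ ← 78° -72° = 6°
rotate_crank_by(-37°): θ ← 6° -37° = -31°
crank pin P = (r cos θ, r sin θ) = (8.571673, -5.150381)
h = r sin θ − e = -5.150381 − 13 = -18.150381
sin φ = h / L = -18.150381 / 202 = -0.08985337
φ = arcsin(-0.08985337) = -5.155172°

-5.1552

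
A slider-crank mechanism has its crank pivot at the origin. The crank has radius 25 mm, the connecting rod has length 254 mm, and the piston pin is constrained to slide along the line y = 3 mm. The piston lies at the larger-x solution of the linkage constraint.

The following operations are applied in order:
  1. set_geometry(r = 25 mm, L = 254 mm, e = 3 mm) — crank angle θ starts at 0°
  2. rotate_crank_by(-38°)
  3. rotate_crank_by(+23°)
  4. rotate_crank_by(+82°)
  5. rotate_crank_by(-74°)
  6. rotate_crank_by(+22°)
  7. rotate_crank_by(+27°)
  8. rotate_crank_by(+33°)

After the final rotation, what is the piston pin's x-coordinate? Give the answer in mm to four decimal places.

set_geometry: r = 25 mm, L = 254 mm, e = 3 mm; θ ← 0°
rotate_crank_by(-38°): θ ← 0° -38° = -38°
rotate_crank_by(+23°): θ ← -38° +23° = -15°
rotate_crank_by(+82°): θ ← -15° +82° = 67°
rotate_crank_by(-74°): θ ← 67° -74° = -7°
rotate_crank_by(+22°): θ ← -7° +22° = 15°
rotate_crank_by(+27°): θ ← 15° +27° = 42°
rotate_crank_by(+33°): θ ← 42° +33° = 75°
crank pin P = (r cos θ, r sin θ) = (6.470476, 24.148146)
h = r sin θ − e = 24.148146 − 3 = 21.148146
x = r cos θ + √(L² − h²) = 6.470476 + √(64516.0 − 447.2441) = 6.470476 + 253.118067 = 259.588543

259.5885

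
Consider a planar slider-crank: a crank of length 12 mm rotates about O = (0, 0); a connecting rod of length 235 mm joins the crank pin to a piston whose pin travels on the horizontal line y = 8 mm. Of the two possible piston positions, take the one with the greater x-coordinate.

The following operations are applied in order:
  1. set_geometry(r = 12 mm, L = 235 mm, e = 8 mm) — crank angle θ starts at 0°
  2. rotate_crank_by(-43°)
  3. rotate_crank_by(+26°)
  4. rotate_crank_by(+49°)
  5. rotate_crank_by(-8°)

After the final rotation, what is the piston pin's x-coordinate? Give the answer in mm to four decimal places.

set_geometry: r = 12 mm, L = 235 mm, e = 8 mm; θ ← 0°
rotate_crank_by(-43°): θ ← 0° -43° = -43°
rotate_crank_by(+26°): θ ← -43° +26° = -17°
rotate_crank_by(+49°): θ ← -17° +49° = 32°
rotate_crank_by(-8°): θ ← 32° -8° = 24°
crank pin P = (r cos θ, r sin θ) = (10.962545, 4.880840)
h = r sin θ − e = 4.880840 − 8 = -3.119160
x = r cos θ + √(L² − h²) = 10.962545 + √(55225.0 − 9.7292) = 10.962545 + 234.979299 = 245.941844

245.9418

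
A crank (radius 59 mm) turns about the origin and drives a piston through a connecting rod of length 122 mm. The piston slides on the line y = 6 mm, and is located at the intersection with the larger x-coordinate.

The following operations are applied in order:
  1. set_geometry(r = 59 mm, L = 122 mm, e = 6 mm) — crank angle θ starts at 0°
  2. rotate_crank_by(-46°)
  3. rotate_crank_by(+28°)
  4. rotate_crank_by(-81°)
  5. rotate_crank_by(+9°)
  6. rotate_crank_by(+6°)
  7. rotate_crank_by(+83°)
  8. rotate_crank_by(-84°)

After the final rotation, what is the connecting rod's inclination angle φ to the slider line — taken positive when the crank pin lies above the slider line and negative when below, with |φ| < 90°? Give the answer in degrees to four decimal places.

-32.0694

set_geometry: r = 59 mm, L = 122 mm, e = 6 mm; θ ← 0°
rotate_crank_by(-46°): θ ← 0° -46° = -46°
rotate_crank_by(+28°): θ ← -46° +28° = -18°
rotate_crank_by(-81°): θ ← -18° -81° = -99°
rotate_crank_by(+9°): θ ← -99° +9° = -90°
rotate_crank_by(+6°): θ ← -90° +6° = -84°
rotate_crank_by(+83°): θ ← -84° +83° = -1°
rotate_crank_by(-84°): θ ← -1° -84° = -85°
crank pin P = (r cos θ, r sin θ) = (5.142189, -58.775487)
h = r sin θ − e = -58.775487 − 6 = -64.775487
sin φ = h / L = -64.775487 / 122 = -0.53094662
φ = arcsin(-0.53094662) = -32.069436°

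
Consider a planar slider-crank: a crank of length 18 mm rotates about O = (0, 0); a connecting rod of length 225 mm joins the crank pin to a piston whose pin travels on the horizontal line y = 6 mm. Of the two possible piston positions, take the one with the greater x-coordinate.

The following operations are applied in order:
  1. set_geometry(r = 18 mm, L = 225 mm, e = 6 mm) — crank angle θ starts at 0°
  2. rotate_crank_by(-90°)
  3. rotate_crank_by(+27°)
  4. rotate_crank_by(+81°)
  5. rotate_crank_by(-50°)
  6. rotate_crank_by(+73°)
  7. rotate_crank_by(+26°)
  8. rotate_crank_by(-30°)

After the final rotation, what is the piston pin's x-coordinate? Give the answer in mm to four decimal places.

set_geometry: r = 18 mm, L = 225 mm, e = 6 mm; θ ← 0°
rotate_crank_by(-90°): θ ← 0° -90° = -90°
rotate_crank_by(+27°): θ ← -90° +27° = -63°
rotate_crank_by(+81°): θ ← -63° +81° = 18°
rotate_crank_by(-50°): θ ← 18° -50° = -32°
rotate_crank_by(+73°): θ ← -32° +73° = 41°
rotate_crank_by(+26°): θ ← 41° +26° = 67°
rotate_crank_by(-30°): θ ← 67° -30° = 37°
crank pin P = (r cos θ, r sin θ) = (14.375439, 10.832670)
h = r sin θ − e = 10.832670 − 6 = 4.832670
x = r cos θ + √(L² − h²) = 14.375439 + √(50625.0 − 23.3547) = 14.375439 + 224.948095 = 239.323534

239.3235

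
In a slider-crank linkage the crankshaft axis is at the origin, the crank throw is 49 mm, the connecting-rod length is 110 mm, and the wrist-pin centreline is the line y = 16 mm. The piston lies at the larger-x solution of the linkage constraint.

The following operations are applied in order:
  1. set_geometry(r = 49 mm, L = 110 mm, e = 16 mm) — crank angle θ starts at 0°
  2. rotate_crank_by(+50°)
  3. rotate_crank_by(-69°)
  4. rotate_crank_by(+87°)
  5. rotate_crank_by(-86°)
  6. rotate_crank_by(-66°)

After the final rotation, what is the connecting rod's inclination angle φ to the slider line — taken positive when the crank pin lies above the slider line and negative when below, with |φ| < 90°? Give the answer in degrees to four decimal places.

set_geometry: r = 49 mm, L = 110 mm, e = 16 mm; θ ← 0°
rotate_crank_by(+50°): θ ← 0° +50° = 50°
rotate_crank_by(-69°): θ ← 50° -69° = -19°
rotate_crank_by(+87°): θ ← -19° +87° = 68°
rotate_crank_by(-86°): θ ← 68° -86° = -18°
rotate_crank_by(-66°): θ ← -18° -66° = -84°
crank pin P = (r cos θ, r sin θ) = (5.121895, -48.731573)
h = r sin θ − e = -48.731573 − 16 = -64.731573
sin φ = h / L = -64.731573 / 110 = -0.58846884
φ = arcsin(-0.58846884) = -36.048428°

-36.0484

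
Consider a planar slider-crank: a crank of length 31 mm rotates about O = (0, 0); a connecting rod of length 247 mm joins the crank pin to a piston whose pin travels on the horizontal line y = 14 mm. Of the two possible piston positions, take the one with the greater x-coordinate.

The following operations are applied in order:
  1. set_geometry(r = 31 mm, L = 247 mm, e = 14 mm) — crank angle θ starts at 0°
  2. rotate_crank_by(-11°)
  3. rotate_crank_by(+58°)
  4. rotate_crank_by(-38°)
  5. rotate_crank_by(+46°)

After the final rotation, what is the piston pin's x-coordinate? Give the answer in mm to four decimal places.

264.5179

set_geometry: r = 31 mm, L = 247 mm, e = 14 mm; θ ← 0°
rotate_crank_by(-11°): θ ← 0° -11° = -11°
rotate_crank_by(+58°): θ ← -11° +58° = 47°
rotate_crank_by(-38°): θ ← 47° -38° = 9°
rotate_crank_by(+46°): θ ← 9° +46° = 55°
crank pin P = (r cos θ, r sin θ) = (17.780870, 25.393713)
h = r sin θ − e = 25.393713 − 14 = 11.393713
x = r cos θ + √(L² − h²) = 17.780870 + √(61009.0 − 129.8167) = 17.780870 + 246.737073 = 264.517943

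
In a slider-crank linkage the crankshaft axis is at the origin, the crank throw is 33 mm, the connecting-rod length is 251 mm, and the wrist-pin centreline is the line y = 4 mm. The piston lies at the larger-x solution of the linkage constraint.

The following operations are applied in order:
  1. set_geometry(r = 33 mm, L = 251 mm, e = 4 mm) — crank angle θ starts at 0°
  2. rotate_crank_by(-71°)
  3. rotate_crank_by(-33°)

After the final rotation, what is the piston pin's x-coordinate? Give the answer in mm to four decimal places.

240.4186

set_geometry: r = 33 mm, L = 251 mm, e = 4 mm; θ ← 0°
rotate_crank_by(-71°): θ ← 0° -71° = -71°
rotate_crank_by(-33°): θ ← -71° -33° = -104°
crank pin P = (r cos θ, r sin θ) = (-7.983423, -32.019759)
h = r sin θ − e = -32.019759 − 4 = -36.019759
x = r cos θ + √(L² − h²) = -7.983423 + √(63001.0 − 1297.4230) = -7.983423 + 248.402047 = 240.418624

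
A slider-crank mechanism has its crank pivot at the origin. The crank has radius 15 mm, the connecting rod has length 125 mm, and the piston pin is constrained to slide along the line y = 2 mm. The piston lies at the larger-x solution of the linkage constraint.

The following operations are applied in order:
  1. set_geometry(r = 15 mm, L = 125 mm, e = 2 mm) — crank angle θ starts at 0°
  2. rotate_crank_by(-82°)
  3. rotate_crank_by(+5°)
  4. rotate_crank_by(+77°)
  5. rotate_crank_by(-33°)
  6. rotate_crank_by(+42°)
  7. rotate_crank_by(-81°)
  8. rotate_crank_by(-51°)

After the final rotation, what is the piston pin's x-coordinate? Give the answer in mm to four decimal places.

set_geometry: r = 15 mm, L = 125 mm, e = 2 mm; θ ← 0°
rotate_crank_by(-82°): θ ← 0° -82° = -82°
rotate_crank_by(+5°): θ ← -82° +5° = -77°
rotate_crank_by(+77°): θ ← -77° +77° = 0°
rotate_crank_by(-33°): θ ← 0° -33° = -33°
rotate_crank_by(+42°): θ ← -33° +42° = 9°
rotate_crank_by(-81°): θ ← 9° -81° = -72°
rotate_crank_by(-51°): θ ← -72° -51° = -123°
crank pin P = (r cos θ, r sin θ) = (-8.169586, -12.580059)
h = r sin θ − e = -12.580059 − 2 = -14.580059
x = r cos θ + √(L² − h²) = -8.169586 + √(15625.0 − 212.5781) = -8.169586 + 124.146776 = 115.977190

115.9772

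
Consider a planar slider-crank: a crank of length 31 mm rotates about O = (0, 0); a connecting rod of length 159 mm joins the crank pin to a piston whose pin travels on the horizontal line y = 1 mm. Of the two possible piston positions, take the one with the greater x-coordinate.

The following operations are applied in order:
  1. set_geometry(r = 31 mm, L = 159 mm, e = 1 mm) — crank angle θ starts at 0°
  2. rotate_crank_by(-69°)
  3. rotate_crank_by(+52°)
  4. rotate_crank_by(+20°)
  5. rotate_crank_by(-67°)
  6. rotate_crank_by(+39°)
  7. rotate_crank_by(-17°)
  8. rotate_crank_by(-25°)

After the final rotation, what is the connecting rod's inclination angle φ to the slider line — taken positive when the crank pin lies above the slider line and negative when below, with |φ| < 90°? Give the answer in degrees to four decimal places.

-10.7054

set_geometry: r = 31 mm, L = 159 mm, e = 1 mm; θ ← 0°
rotate_crank_by(-69°): θ ← 0° -69° = -69°
rotate_crank_by(+52°): θ ← -69° +52° = -17°
rotate_crank_by(+20°): θ ← -17° +20° = 3°
rotate_crank_by(-67°): θ ← 3° -67° = -64°
rotate_crank_by(+39°): θ ← -64° +39° = -25°
rotate_crank_by(-17°): θ ← -25° -17° = -42°
rotate_crank_by(-25°): θ ← -42° -25° = -67°
crank pin P = (r cos θ, r sin θ) = (12.112665, -28.535650)
h = r sin θ − e = -28.535650 − 1 = -29.535650
sin φ = h / L = -29.535650 / 159 = -0.18575881
φ = arcsin(-0.18575881) = -10.705376°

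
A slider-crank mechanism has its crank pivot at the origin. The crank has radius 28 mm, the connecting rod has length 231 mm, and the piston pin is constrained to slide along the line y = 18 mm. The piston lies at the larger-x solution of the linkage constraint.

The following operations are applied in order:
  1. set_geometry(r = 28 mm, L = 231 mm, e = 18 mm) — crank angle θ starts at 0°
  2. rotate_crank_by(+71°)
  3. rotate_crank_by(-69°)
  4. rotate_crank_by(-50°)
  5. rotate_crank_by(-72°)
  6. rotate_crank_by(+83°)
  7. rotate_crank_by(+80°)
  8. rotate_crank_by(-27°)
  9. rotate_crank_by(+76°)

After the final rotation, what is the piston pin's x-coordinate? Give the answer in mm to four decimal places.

229.8070

set_geometry: r = 28 mm, L = 231 mm, e = 18 mm; θ ← 0°
rotate_crank_by(+71°): θ ← 0° +71° = 71°
rotate_crank_by(-69°): θ ← 71° -69° = 2°
rotate_crank_by(-50°): θ ← 2° -50° = -48°
rotate_crank_by(-72°): θ ← -48° -72° = -120°
rotate_crank_by(+83°): θ ← -120° +83° = -37°
rotate_crank_by(+80°): θ ← -37° +80° = 43°
rotate_crank_by(-27°): θ ← 43° -27° = 16°
rotate_crank_by(+76°): θ ← 16° +76° = 92°
crank pin P = (r cos θ, r sin θ) = (-0.977186, 27.982943)
h = r sin θ − e = 27.982943 − 18 = 9.982943
x = r cos θ + √(L² − h²) = -0.977186 + √(53361.0 − 99.6592) = -0.977186 + 230.784187 = 229.807001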